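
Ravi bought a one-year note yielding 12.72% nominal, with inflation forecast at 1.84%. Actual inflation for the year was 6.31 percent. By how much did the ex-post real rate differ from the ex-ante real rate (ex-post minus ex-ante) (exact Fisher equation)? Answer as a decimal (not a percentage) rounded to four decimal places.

Ex-ante: (1 + 0.1272)/(1 + 0.0184) − 1 = 10.6834%
Ex-post: (1 + 0.1272)/(1 + 0.0631) − 1 = 6.0295%
Difference (ex-post − ex-ante) = -4.6539% → -0.0465.

-0.0465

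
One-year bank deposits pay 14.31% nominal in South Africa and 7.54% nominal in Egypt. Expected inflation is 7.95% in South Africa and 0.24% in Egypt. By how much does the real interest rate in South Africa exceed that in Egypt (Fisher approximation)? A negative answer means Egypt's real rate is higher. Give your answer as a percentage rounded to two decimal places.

South Africa: 14.31% − 7.95% = 6.360%
Egypt: 7.54% − 0.24% = 7.300%
Differential = -0.940% → -0.94%.

-0.94%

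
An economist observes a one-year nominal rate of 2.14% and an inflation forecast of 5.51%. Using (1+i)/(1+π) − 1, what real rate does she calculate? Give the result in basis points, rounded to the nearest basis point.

1 + r = 1.02140 / 1.05510 = 0.968060
r = 0.968060 − 1 = -3.1940%, i.e. -319 basis points.

-319 basis points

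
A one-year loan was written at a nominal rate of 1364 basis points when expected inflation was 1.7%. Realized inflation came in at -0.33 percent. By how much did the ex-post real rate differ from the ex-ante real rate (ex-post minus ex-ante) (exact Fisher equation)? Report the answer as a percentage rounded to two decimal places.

2.28%

Ex-ante: (1 + 0.1364)/(1 + 0.0170) − 1 = 11.7404%
Ex-post: (1 + 0.1364)/(1 − 0.0033) − 1 = 14.0163%
Difference (ex-post − ex-ante) = 2.2758% → 2.28%.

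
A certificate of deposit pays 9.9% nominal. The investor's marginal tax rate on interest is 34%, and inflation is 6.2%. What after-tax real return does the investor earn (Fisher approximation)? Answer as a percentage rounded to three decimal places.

After-tax nominal return = 9.9% × (1 − 0.34) = 6.5340%.
r ≈ 6.5340% − 6.2% → 0.334%.

0.334%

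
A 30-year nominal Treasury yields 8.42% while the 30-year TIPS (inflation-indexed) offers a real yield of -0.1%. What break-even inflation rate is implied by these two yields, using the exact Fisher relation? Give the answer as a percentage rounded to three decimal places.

8.529%

(1 + π) = (1 + i)/(1 + r) = 1.08420 / 0.99900 = 1.0852853
Break-even inflation = 1.0852853 − 1 → 8.529%.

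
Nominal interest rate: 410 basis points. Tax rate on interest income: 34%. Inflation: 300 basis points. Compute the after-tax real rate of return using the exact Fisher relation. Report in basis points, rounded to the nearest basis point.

-29 basis points

After-tax nominal return = 4.1% × (1 − 0.34) = 2.7060%.
1 + r = 1.02706 / 1.03000 = 0.997146
After-tax real rate = 0.997146 − 1 → -29 basis points.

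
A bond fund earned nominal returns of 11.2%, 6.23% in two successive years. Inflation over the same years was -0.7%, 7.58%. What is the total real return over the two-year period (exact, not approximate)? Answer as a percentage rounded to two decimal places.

Nominal growth factor = 1.1120 × 1.0623 = 1.181278
Price-level growth factor = 0.9930 × 1.0758 = 1.068269
Real growth factor = 1.181278 / 1.068269 = 1.105786
Total real return = 1.105786 − 1 → 10.58%.

10.58%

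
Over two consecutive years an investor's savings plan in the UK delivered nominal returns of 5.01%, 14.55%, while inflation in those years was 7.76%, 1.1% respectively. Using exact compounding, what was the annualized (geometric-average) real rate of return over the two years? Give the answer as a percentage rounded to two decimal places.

Nominal growth factor = 1.0501 × 1.1455 = 1.20288955
Price-level growth factor = 1.0776 × 1.0110 = 1.08945360
Real growth factor = 1.20288955 / 1.08945360 = 1.10412187
Annualized real rate = 1.10412187^(1/2) − 1 = 5.0772% → 5.08%.

5.08%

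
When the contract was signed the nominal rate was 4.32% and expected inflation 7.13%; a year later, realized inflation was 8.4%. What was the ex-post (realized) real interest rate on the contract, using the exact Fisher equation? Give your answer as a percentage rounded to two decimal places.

Ex-post: (1 + 0.0432)/(1 + 0.0840) − 1 = -3.7638%
So the realized real rate is -3.76%.

-3.76%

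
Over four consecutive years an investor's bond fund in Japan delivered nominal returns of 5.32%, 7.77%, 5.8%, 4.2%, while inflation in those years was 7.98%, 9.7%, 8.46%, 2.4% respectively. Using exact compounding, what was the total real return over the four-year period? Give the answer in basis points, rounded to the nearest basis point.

Compound the nominal returns: 1.0532 × 1.0777 × 1.0580 × 1.0420 = 1.251302.
Compound inflation: 1.0798 × 1.0970 × 1.0846 × 1.0240 = 1.315587.
Deflate: 1.251302 / 1.315587 = 0.951136.
Total real return = 0.951136 − 1 → -489 basis points.

-489 basis points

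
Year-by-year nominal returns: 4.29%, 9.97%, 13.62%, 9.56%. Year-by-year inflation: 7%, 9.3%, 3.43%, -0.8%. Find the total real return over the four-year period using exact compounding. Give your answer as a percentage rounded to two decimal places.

18.98%

Compound the nominal returns: 1.0429 × 1.0997 × 1.1362 × 1.0956 = 1.427656.
Compound inflation: 1.0700 × 1.0930 × 1.0343 × 0.9920 = 1.199947.
Deflate: 1.427656 / 1.199947 = 1.189766.
Total real return = 1.189766 − 1 → 18.98%.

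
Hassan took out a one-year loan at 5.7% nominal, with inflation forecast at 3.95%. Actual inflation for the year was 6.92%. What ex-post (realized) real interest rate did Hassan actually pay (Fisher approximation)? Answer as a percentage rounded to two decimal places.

Ex-post: 5.7% − 6.92% = -1.220%
So the realized real rate is -1.22%.

-1.22%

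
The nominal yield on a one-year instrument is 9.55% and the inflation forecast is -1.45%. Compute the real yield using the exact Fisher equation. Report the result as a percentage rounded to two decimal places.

11.16%

1 + r = 1.09550 / 0.98550 = 1.111618
r = 1.111618 − 1 = 11.1618%, i.e. 11.16%.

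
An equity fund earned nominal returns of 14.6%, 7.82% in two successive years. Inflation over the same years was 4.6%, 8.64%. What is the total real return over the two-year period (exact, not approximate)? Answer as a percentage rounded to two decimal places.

8.73%

Nominal growth factor = 1.1460 × 1.0782 = 1.235617
Price-level growth factor = 1.0460 × 1.0864 = 1.136374
Real growth factor = 1.235617 / 1.136374 = 1.087333
Total real return = 1.087333 − 1 → 8.73%.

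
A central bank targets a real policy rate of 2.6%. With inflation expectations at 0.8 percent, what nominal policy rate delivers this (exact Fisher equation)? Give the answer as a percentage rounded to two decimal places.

3.42%

(1 + i) = (1 + r)(1 + π) = 1.02600 × 1.00800 = 1.034208
i = 1.034208 − 1, so the required nominal rate is 3.42%.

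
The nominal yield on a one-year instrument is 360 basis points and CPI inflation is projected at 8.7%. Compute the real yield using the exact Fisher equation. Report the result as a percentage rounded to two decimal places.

-4.69%

By the Fisher relation, 1 + r = (1 + i)/(1 + π).
1 + r = 1.03600 / 1.08700 = 0.953082
r = 0.953082 − 1 = -4.6918%, i.e. -4.69%.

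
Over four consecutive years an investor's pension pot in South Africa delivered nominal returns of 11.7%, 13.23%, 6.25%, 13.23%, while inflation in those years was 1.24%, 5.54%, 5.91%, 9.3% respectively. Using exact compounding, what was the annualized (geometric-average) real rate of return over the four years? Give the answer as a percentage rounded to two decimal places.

Compound the nominal returns: 1.1170 × 1.1323 × 1.0625 × 1.1323 = 1.52161621.
Compound inflation: 1.0124 × 1.0554 × 1.0591 × 1.0930 = 1.23687655.
Deflate: 1.52161621 / 1.23687655 = 1.23020863.
Annualized real rate = 1.23020863^(1/4) − 1 = 5.3161% → 5.32%.

5.32%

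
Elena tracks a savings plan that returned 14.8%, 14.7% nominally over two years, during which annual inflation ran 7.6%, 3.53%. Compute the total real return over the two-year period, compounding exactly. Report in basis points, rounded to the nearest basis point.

Nominal growth factor = 1.1480 × 1.1470 = 1.316756
Price-level growth factor = 1.0760 × 1.0353 = 1.113983
Real growth factor = 1.316756 / 1.113983 = 1.182025
Total real return = 1.182025 − 1 → 1820 basis points.

1820 basis points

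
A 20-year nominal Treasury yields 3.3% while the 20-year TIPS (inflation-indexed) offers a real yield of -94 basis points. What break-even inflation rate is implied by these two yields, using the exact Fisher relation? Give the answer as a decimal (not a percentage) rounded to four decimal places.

0.0428

(1 + π) = (1 + i)/(1 + r) = 1.03300 / 0.99060 = 1.042802
Break-even inflation = 1.042802 − 1 → 0.0428.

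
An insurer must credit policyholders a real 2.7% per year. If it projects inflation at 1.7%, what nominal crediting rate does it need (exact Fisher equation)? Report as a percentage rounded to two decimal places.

(1 + i) = (1 + r)(1 + π) = 1.02700 × 1.01700 = 1.044459
i = 1.044459 − 1, so the required nominal rate is 4.45%.

4.45%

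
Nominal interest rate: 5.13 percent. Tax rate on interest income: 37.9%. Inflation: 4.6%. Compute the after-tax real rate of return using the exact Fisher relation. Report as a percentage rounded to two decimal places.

After-tax nominal return = 5.13% × (1 − 0.379) = 3.18573%.
1 + r = 1.0318573 / 1.04600 = 0.986479
After-tax real rate = 0.986479 − 1 → -1.35%.

-1.35%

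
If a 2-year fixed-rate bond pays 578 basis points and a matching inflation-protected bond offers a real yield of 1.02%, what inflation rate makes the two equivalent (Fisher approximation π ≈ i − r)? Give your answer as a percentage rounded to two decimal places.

4.76%

π ≈ i − r = 5.78% − 1.02% → 4.76%.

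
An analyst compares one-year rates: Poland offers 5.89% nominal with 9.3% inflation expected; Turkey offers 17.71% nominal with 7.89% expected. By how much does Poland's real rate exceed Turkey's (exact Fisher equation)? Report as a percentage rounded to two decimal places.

Poland: (1 + 0.0589)/(1 + 0.0930) − 1 = -3.1199%
Turkey: (1 + 0.1771)/(1 + 0.0789) − 1 = 9.1019%
Differential = -3.1199% − 9.1019% = -12.2217% → -12.22%.

-12.22%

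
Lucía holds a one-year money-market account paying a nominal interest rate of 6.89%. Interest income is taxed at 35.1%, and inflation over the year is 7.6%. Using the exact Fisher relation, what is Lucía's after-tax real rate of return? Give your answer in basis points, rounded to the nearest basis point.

-291 basis points

After-tax nominal return = 6.89% × (1 − 0.351) = 4.47161%.
1 + r = 1.0447161 / 1.07600 = 0.970926
After-tax real rate = 0.970926 − 1 → -291 basis points.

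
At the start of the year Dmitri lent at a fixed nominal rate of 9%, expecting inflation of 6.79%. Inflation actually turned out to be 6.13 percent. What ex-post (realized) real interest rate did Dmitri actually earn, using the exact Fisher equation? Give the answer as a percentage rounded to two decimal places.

2.70%

Ex-post: (1 + 0.0900)/(1 + 0.0613) − 1 = 2.7042%
So the realized real rate is 2.70%.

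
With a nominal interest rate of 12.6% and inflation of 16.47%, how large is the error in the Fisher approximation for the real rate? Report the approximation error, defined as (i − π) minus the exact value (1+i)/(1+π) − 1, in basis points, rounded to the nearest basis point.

-55 basis points

Approximate: r ≈ 12.600% − 16.470% = -3.8700%
Exact: (1 + 0.1260)/(1 + 0.1647) − 1 = -3.3227%
Error = -3.8700% − (-3.3227%) = -0.5473% → -55 basis points.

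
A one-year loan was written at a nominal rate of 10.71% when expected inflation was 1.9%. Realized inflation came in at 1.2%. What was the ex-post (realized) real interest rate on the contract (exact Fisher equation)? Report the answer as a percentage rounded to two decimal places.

9.40%

Ex-post: (1 + 0.1071)/(1 + 0.0120) − 1 = 9.3972%
So the realized real rate is 9.40%.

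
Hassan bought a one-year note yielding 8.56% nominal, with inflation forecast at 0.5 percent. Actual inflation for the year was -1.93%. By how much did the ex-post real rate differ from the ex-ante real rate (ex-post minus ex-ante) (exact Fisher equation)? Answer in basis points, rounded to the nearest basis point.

268 basis points

Ex-ante: (1 + 0.0856)/(1 + 0.0050) − 1 = 8.0199%
Ex-post: (1 + 0.0856)/(1 − 0.0193) − 1 = 10.6964%
Difference (ex-post − ex-ante) = 2.6765% → 268 basis points.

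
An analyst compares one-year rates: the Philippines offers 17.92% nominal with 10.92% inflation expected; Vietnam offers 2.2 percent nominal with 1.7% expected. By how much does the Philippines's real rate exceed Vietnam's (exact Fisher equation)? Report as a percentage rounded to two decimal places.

The Philippines: (1 + 0.1792)/(1 + 0.1092) − 1 = 6.3109%
Vietnam: (1 + 0.0220)/(1 + 0.0170) − 1 = 0.4916%
Differential = 6.3109% − 0.4916% = 5.8192% → 5.82%.

5.82%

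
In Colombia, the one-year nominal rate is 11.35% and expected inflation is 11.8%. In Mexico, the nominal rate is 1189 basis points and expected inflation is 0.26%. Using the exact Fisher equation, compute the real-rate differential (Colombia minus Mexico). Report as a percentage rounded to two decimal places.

Colombia: (1 + 0.1135)/(1 + 0.1180) − 1 = -0.4025%
Mexico: (1 + 0.1189)/(1 + 0.0026) − 1 = 11.5998%
Differential = -0.4025% − 11.5998% = -12.0023% → -12.00%.

-12.00%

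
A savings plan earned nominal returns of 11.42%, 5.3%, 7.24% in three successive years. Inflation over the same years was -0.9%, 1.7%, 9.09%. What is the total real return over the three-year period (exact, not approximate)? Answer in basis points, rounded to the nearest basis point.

Compound the nominal returns: 1.1142 × 1.0530 × 1.0724 = 1.258196.
Compound inflation: 0.9910 × 1.0170 × 1.0909 = 1.099460.
Deflate: 1.258196 / 1.099460 = 1.144376.
Total real return = 1.144376 − 1 → 1444 basis points.

1444 basis points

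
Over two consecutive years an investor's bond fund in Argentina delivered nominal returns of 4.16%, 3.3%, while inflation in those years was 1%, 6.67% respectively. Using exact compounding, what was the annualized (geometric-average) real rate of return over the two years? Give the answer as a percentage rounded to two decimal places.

-0.06%

Nominal growth factor = 1.0416 × 1.0330 = 1.07597280
Price-level growth factor = 1.0100 × 1.0667 = 1.07736700
Real growth factor = 1.07597280 / 1.07736700 = 0.99870592
Annualized real rate = 0.99870592^(1/2) − 1 = -0.0647% → -0.06%.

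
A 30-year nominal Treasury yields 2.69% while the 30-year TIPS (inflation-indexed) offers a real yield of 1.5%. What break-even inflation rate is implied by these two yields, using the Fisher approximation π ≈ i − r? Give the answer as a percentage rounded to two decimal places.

π ≈ i − r = 2.69% − 1.5% → 1.19%.

1.19%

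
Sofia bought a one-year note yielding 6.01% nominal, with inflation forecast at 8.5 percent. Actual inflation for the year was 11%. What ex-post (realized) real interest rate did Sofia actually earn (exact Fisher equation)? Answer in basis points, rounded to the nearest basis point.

Ex-post: (1 + 0.0601)/(1 + 0.1100) − 1 = -4.4955%
So the realized real rate is -450 basis points.

-450 basis points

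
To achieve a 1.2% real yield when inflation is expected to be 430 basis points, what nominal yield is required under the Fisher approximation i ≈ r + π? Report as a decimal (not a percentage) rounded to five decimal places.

0.05500

i ≈ r + π = 1.2% + 4.3% = 0.05500.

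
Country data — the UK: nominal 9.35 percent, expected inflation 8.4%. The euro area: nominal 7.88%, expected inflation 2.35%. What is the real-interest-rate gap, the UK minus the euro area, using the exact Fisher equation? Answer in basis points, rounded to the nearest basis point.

The UK: (1 + 0.0935)/(1 + 0.0840) − 1 = 0.8764%
The euro area: (1 + 0.0788)/(1 + 0.0235) − 1 = 5.4030%
Differential = 0.8764% − 5.4030% = -4.5266% → -453 basis points.

-453 basis points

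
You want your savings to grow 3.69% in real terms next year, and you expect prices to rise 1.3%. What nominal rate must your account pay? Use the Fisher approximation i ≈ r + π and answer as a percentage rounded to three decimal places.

i ≈ r + π = 3.69% + 1.3% = 4.990%.

4.990%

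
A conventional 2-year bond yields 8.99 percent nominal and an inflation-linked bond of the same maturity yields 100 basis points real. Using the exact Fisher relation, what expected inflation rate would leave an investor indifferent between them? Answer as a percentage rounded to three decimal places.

7.911%

(1 + π) = (1 + i)/(1 + r) = 1.08990 / 1.01000 = 1.079109
Break-even inflation = 1.079109 − 1 → 7.911%.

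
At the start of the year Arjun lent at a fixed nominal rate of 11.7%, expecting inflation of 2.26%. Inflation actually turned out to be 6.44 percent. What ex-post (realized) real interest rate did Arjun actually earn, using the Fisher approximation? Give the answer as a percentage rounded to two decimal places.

5.26%

Ex-post: 11.7% − 6.44% = 5.260%
So the realized real rate is 5.26%.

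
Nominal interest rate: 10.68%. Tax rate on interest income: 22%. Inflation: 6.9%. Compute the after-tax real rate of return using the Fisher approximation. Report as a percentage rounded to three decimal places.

After-tax nominal return = 10.68% × (1 − 0.22) = 8.3304%.
r ≈ 8.3304% − 6.9% → 1.430%.

1.430%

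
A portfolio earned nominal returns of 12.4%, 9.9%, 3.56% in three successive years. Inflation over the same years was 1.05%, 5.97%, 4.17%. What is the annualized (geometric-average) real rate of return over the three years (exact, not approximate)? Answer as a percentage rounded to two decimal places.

Nominal growth factor = 1.1240 × 1.0990 × 1.0356 = 1.27925183
Price-level growth factor = 1.0105 × 1.0597 × 1.0417 = 1.11548033
Real growth factor = 1.27925183 / 1.11548033 = 1.14681702
Annualized real rate = 1.14681702^(1/3) − 1 = 4.6722% → 4.67%.

4.67%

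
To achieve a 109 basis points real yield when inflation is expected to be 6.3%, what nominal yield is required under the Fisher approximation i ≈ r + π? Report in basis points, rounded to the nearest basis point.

i ≈ r + π = 1.09% + 6.3% = 739 basis points.

739 basis points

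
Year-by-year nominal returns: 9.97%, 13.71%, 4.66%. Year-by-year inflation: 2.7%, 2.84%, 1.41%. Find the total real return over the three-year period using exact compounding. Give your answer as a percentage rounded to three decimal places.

Compound the nominal returns: 1.0997 × 1.1371 × 1.0466 = 1.308741.
Compound inflation: 1.0270 × 1.0284 × 1.0141 = 1.071059.
Deflate: 1.308741 / 1.071059 = 1.221913.
Total real return = 1.221913 − 1 → 22.191%.

22.191%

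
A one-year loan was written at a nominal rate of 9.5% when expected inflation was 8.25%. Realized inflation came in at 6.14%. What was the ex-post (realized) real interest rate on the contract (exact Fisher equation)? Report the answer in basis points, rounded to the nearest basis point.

317 basis points

Ex-post: (1 + 0.0950)/(1 + 0.0614) − 1 = 3.1656%
So the realized real rate is 317 basis points.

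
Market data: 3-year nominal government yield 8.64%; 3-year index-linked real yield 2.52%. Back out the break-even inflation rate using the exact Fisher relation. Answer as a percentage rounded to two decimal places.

5.97%

(1 + π) = (1 + i)/(1 + r) = 1.08640 / 1.02520 = 1.059696
Break-even inflation = 1.059696 − 1 → 5.97%.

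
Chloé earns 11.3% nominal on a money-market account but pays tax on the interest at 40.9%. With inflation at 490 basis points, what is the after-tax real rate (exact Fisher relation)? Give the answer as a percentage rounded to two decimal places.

After-tax nominal return = 11.3% × (1 − 0.409) = 6.6783%.
1 + r = 1.066783 / 1.04900 = 1.016952
After-tax real rate = 1.016952 − 1 → 1.70%.

1.70%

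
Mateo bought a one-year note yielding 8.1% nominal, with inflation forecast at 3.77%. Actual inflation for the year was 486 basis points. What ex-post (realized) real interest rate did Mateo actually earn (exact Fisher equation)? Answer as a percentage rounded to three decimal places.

3.090%

Ex-post: (1 + 0.0810)/(1 + 0.0486) − 1 = 3.0898%
So the realized real rate is 3.090%.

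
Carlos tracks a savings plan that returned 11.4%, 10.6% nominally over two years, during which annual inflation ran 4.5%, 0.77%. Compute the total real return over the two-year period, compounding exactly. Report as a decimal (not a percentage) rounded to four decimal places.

Compound the nominal returns: 1.1140 × 1.1060 = 1.232084.
Compound inflation: 1.0450 × 1.0077 = 1.053047.
Deflate: 1.232084 / 1.053047 = 1.170019.
Total real return = 1.170019 − 1 → 0.1700.

0.1700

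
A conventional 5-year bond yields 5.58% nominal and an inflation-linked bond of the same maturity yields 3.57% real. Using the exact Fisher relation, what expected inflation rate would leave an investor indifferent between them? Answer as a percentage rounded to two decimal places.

1.94%

(1 + π) = (1 + i)/(1 + r) = 1.05580 / 1.03570 = 1.019407
Break-even inflation = 1.019407 − 1 → 1.94%.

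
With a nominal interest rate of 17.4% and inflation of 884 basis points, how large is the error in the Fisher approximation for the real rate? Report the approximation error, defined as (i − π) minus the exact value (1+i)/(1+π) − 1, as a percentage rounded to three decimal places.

0.695%

Approximate: r ≈ 17.400% − 8.840% = 8.5600%
Exact: (1 + 0.1740)/(1 + 0.0884) − 1 = 7.8648%
Error = 8.5600% − 7.8648% = 0.6952% → 0.695%.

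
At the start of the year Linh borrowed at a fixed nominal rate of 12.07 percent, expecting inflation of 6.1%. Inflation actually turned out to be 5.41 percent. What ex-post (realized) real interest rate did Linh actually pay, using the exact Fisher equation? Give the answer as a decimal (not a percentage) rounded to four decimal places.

0.0632

Ex-post: (1 + 0.1207)/(1 + 0.0541) − 1 = 6.3182%
So the realized real rate is 0.0632.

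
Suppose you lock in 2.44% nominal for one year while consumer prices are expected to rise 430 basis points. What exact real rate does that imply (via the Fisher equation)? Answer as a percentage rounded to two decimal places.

By the Fisher equation, 1 + r = (1 + i)/(1 + π).
1 + r = 1.02440 / 1.04300 = 0.982167
r = 0.982167 − 1 = -1.7833%, i.e. -1.78%.

-1.78%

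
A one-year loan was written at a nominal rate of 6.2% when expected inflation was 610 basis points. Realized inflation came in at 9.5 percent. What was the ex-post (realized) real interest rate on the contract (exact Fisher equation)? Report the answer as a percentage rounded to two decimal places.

-3.01%

Ex-post: (1 + 0.0620)/(1 + 0.0950) − 1 = -3.0137%
So the realized real rate is -3.01%.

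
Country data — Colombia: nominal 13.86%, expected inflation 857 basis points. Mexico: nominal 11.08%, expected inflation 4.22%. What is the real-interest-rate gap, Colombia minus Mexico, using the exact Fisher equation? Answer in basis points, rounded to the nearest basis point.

Colombia: (1 + 0.1386)/(1 + 0.0857) − 1 = 4.8724%
Mexico: (1 + 0.1108)/(1 + 0.0422) − 1 = 6.5822%
Differential = 4.8724% − 6.5822% = -1.7098% → -171 basis points.

-171 basis points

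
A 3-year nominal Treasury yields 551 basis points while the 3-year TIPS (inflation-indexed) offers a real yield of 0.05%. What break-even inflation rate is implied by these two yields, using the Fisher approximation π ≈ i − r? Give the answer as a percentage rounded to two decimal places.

π ≈ i − r = 5.51% − 0.05% → 5.46%.

5.46%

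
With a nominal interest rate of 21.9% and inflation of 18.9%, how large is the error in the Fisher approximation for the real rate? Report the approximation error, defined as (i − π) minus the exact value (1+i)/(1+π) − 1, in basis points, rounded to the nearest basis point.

48 basis points

Approximate: r ≈ 21.900% − 18.900% = 3.0000%
Exact: (1 + 0.2190)/(1 + 0.1890) − 1 = 2.5231%
Error = 3.0000% − 2.5231% = 0.4769% → 48 basis points.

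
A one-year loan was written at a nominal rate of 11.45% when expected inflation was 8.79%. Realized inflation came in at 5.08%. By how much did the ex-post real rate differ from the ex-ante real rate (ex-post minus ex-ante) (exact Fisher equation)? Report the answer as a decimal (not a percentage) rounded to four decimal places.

0.0362

Ex-ante: (1 + 0.1145)/(1 + 0.0879) − 1 = 2.4451%
Ex-post: (1 + 0.1145)/(1 + 0.0508) − 1 = 6.0620%
Difference (ex-post − ex-ante) = 3.6170% → 0.0362.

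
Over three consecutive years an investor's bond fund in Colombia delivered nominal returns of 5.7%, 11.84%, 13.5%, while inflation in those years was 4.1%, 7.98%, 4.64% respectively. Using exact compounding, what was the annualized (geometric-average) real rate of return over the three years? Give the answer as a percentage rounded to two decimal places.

4.49%

Compound the nominal returns: 1.0570 × 1.1184 × 1.1350 = 1.34173889.
Compound inflation: 1.0410 × 1.0798 × 1.0464 = 1.17622873.
Deflate: 1.34173889 / 1.17622873 = 1.14071256.
Annualized real rate = 1.14071256^(1/3) − 1 = 4.4862% → 4.49%.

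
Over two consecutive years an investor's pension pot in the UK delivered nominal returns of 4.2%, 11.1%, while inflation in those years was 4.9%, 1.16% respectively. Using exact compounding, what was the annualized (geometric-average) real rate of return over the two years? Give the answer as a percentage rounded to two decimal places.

Nominal growth factor = 1.0420 × 1.1110 = 1.15766200
Price-level growth factor = 1.0490 × 1.0116 = 1.06116840
Real growth factor = 1.15766200 / 1.06116840 = 1.09093147
Annualized real rate = 1.09093147^(1/2) − 1 = 4.4477% → 4.45%.

4.45%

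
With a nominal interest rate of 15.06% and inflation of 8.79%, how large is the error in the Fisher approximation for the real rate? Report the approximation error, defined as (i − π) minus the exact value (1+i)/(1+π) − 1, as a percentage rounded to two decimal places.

0.51%

Approximate: r ≈ 15.060% − 8.790% = 6.2700%
Exact: (1 + 0.1506)/(1 + 0.0879) − 1 = 5.7634%
Error = 6.2700% − 5.7634% = 0.5066% → 0.51%.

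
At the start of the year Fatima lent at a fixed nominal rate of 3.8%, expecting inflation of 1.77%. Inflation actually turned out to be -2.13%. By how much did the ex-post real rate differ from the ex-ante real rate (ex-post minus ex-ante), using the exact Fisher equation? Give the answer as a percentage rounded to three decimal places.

4.064%

Ex-ante: (1 + 0.0380)/(1 + 0.0177) − 1 = 1.9947%
Ex-post: (1 + 0.0380)/(1 − 0.0213) − 1 = 6.0591%
Difference (ex-post − ex-ante) = 4.0644% → 4.064%.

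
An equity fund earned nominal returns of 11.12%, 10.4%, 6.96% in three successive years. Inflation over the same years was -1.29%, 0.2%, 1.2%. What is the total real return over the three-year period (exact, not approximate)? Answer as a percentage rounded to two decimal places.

Compound the nominal returns: 1.1112 × 1.1040 × 1.0696 = 1.312148.
Compound inflation: 0.9871 × 1.0020 × 1.0120 = 1.000943.
Deflate: 1.312148 / 1.000943 = 1.310911.
Total real return = 1.310911 − 1 → 31.09%.

31.09%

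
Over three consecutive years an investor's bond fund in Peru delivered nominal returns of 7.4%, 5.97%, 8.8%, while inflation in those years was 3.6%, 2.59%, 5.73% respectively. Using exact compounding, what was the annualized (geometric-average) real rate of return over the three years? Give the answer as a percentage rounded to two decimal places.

Nominal growth factor = 1.0740 × 1.0597 × 1.0880 = 1.23827217
Price-level growth factor = 1.0360 × 1.0259 × 1.0573 = 1.12373270
Real growth factor = 1.23827217 / 1.12373270 = 1.10192768
Annualized real rate = 1.10192768^(1/3) − 1 = 3.2883% → 3.29%.

3.29%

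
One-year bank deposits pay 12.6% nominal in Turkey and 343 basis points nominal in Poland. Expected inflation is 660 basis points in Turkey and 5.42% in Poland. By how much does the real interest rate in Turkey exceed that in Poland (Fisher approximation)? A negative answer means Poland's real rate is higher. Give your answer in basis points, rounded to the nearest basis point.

799 basis points

Turkey: 12.6% − 6.6% = 6.000%
Poland: 3.43% − 5.42% = -1.990%
Differential = 7.990% → 799 basis points.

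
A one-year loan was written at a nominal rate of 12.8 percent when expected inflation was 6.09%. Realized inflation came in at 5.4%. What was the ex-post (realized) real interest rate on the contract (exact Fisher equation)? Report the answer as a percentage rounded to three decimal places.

Ex-post: (1 + 0.1280)/(1 + 0.0540) − 1 = 7.0209%
So the realized real rate is 7.021%.

7.021%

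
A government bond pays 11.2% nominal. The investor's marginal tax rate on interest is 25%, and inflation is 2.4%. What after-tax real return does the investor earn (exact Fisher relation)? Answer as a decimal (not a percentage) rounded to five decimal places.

After-tax nominal return = 11.2% × (1 − 0.25) = 8.4000%.
1 + r = 1.08400 / 1.02400 = 1.058594
After-tax real rate = 1.058594 − 1 → 0.05859.

0.05859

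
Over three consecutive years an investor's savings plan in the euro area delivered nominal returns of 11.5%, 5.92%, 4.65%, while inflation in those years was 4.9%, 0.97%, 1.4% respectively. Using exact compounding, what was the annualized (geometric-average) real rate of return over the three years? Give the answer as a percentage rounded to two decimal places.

Compound the nominal returns: 1.1150 × 1.0592 × 1.0465 = 1.23592487.
Compound inflation: 1.0490 × 1.0097 × 1.0140 = 1.07400375.
Deflate: 1.23592487 / 1.07400375 = 1.15076401.
Annualized real rate = 1.15076401^(1/3) − 1 = 4.7922% → 4.79%.

4.79%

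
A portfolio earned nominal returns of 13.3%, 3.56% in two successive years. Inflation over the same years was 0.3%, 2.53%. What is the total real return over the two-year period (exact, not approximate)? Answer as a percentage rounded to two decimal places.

14.10%

Nominal growth factor = 1.1330 × 1.0356 = 1.173335
Price-level growth factor = 1.0030 × 1.0253 = 1.028376
Real growth factor = 1.173335 / 1.028376 = 1.140959
Total real return = 1.140959 − 1 → 14.10%.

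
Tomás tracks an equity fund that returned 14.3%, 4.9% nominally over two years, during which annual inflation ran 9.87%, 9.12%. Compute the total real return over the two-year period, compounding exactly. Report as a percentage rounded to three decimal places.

Compound the nominal returns: 1.1430 × 1.0490 = 1.199007.
Compound inflation: 1.0987 × 1.0912 = 1.198901.
Deflate: 1.199007 / 1.198901 = 1.000088.
Total real return = 1.000088 − 1 → 0.009%.

0.009%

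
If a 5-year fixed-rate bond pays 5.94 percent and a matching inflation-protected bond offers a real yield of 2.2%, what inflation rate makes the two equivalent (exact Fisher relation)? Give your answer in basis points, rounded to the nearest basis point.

(1 + π) = (1 + i)/(1 + r) = 1.05940 / 1.02200 = 1.036595
Break-even inflation = 1.036595 − 1 → 366 basis points.

366 basis points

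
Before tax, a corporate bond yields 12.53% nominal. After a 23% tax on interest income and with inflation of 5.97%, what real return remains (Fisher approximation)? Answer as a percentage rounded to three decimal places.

3.678%

After-tax nominal return = 12.53% × (1 − 0.23) = 9.6481%.
r ≈ 9.6481% − 5.97% → 3.678%.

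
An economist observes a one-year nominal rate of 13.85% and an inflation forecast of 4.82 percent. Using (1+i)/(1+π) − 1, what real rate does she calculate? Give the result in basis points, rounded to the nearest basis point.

861 basis points

By the Fisher identity, 1 + r = (1 + i)/(1 + π).
1 + r = 1.13850 / 1.04820 = 1.086148
r = 1.086148 − 1 = 8.6148%, i.e. 861 basis points.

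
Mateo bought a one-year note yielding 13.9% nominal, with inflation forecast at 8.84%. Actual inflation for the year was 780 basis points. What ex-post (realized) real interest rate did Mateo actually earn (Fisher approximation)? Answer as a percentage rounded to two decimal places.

6.10%

Ex-post: 13.9% − 7.8% = 6.100%
So the realized real rate is 6.10%.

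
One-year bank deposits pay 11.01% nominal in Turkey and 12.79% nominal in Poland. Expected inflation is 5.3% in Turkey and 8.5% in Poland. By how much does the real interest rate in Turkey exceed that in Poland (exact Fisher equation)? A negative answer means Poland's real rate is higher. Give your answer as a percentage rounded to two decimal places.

1.47%

Turkey: (1 + 0.1101)/(1 + 0.0530) − 1 = 5.4226%
Poland: (1 + 0.1279)/(1 + 0.0850) − 1 = 3.9539%
Differential = 5.4226% − 3.9539% = 1.4687% → 1.47%.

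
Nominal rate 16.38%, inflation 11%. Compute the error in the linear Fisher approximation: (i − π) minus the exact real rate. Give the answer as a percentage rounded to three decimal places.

0.533%

Approximate: r ≈ 16.380% − 11.000% = 5.3800%
Exact: (1 + 0.1638)/(1 + 0.1100) − 1 = 4.8468%
Error = 5.3800% − 4.8468% = 0.5332% → 0.533%.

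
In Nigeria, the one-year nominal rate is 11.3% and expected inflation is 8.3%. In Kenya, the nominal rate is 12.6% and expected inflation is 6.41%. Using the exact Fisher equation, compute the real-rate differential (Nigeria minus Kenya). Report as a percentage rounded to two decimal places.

-3.05%

Nigeria: (1 + 0.1130)/(1 + 0.0830) − 1 = 2.7701%
Kenya: (1 + 0.1260)/(1 + 0.0641) − 1 = 5.8171%
Differential = 2.7701% − 5.8171% = -3.0470% → -3.05%.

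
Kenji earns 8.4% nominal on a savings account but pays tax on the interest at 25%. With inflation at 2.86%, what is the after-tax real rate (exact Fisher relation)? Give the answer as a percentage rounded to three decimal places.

3.344%

After-tax nominal return = 8.4% × (1 − 0.25) = 6.3000%.
1 + r = 1.06300 / 1.02860 = 1.033444
After-tax real rate = 1.033444 − 1 → 3.344%.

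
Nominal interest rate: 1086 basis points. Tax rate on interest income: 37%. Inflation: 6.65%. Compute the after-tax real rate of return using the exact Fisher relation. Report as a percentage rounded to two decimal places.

After-tax nominal return = 10.86% × (1 − 0.37) = 6.8418%.
1 + r = 1.068418 / 1.06650 = 1.001798
After-tax real rate = 1.001798 − 1 → 0.18%.

0.18%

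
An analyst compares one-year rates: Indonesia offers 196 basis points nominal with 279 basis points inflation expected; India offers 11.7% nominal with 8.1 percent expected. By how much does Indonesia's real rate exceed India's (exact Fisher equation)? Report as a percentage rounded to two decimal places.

-4.14%

Indonesia: (1 + 0.0196)/(1 + 0.0279) − 1 = -0.8075%
India: (1 + 0.1170)/(1 + 0.0810) − 1 = 3.3302%
Differential = -0.8075% − 3.3302% = -4.1377% → -4.14%.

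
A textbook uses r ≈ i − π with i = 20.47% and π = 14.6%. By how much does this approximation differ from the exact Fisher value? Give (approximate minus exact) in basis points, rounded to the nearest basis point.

Approximate: r ≈ 20.470% − 14.600% = 5.8700%
Exact: (1 + 0.2047)/(1 + 0.1460) − 1 = 5.1222%
Error = 5.8700% − 5.1222% = 0.7478% → 75 basis points.

75 basis points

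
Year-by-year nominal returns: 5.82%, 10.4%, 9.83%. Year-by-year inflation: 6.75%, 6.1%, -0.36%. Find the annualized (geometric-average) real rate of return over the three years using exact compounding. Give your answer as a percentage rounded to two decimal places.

Nominal growth factor = 1.0582 × 1.1040 × 1.0983 = 1.28309205
Price-level growth factor = 1.0675 × 1.0610 × 0.9964 = 1.12854008
Real growth factor = 1.28309205 / 1.12854008 = 1.13694859
Annualized real rate = 1.13694859^(1/3) − 1 = 4.3711% → 4.37%.

4.37%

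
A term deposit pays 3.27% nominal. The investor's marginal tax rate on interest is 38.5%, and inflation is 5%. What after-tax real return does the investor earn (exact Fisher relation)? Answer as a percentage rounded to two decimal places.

After-tax nominal return = 3.27% × (1 − 0.385) = 2.01105%.
1 + r = 1.0201105 / 1.05000 = 0.971534
After-tax real rate = 0.971534 − 1 → -2.85%.

-2.85%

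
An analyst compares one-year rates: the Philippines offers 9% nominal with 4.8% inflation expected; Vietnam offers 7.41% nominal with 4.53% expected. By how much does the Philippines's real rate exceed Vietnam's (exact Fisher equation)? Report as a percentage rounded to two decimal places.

1.25%

The Philippines: (1 + 0.0900)/(1 + 0.0480) − 1 = 4.0076%
Vietnam: (1 + 0.0741)/(1 + 0.0453) − 1 = 2.7552%
Differential = 4.0076% − 2.7552% = 1.2524% → 1.25%.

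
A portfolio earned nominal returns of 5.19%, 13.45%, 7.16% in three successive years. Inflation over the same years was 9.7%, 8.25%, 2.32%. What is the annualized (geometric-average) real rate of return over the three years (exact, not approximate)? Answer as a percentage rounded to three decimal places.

1.720%

Nominal growth factor = 1.0519 × 1.1345 × 1.0716 = 1.27882660
Price-level growth factor = 1.0970 × 1.0825 × 1.0232 = 1.21505256
Real growth factor = 1.27882660 / 1.21505256 = 1.05248665
Annualized real rate = 1.05248665^(1/3) − 1 = 1.7198% → 1.720%.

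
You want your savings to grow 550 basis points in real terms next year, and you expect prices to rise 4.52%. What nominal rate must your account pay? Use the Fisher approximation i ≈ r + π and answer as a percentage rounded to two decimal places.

i ≈ r + π = 5.5% + 4.52% = 10.02%.

10.02%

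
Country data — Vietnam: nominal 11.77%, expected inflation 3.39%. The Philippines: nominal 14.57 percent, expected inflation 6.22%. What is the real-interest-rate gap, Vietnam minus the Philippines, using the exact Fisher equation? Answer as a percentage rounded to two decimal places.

0.24%

Vietnam: (1 + 0.1177)/(1 + 0.0339) − 1 = 8.1052%
The Philippines: (1 + 0.1457)/(1 + 0.0622) − 1 = 7.8610%
Differential = 8.1052% − 7.8610% = 0.2442% → 0.24%.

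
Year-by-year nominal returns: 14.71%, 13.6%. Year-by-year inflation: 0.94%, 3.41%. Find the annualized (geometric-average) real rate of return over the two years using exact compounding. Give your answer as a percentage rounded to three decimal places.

Nominal growth factor = 1.1471 × 1.1360 = 1.30310560
Price-level growth factor = 1.0094 × 1.0341 = 1.04382054
Real growth factor = 1.30310560 / 1.04382054 = 1.24840004
Annualized real rate = 1.24840004^(1/2) − 1 = 11.7318% → 11.732%.

11.732%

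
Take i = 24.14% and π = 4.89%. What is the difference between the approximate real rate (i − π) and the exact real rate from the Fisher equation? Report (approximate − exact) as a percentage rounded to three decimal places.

0.897%

Approximate: r ≈ 24.140% − 4.890% = 19.2500%
Exact: (1 + 0.2414)/(1 + 0.0489) − 1 = 18.3526%
Error = 19.2500% − 18.3526% = 0.8974% → 0.897%.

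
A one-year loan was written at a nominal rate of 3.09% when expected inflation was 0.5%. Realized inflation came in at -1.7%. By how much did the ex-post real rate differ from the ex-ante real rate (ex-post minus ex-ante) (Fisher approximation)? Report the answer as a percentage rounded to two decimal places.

Ex-ante: 3.09% − 0.5% = 2.590%
Ex-post: 3.09% − (-1.7%) = 4.790%
Difference (ex-post − ex-ante) = 2.2000% → 2.20%.

2.20%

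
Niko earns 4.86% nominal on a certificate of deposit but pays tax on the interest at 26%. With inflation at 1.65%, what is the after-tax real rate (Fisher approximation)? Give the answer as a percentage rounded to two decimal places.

After-tax nominal return = 4.86% × (1 − 0.26) = 3.5964%.
r ≈ 3.5964% − 1.65% → 1.95%.

1.95%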